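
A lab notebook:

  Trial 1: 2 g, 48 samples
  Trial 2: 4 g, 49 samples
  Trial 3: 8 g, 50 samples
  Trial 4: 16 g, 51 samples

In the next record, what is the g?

32

G: ×2 each step; 2, 4, 8, 16 → 32.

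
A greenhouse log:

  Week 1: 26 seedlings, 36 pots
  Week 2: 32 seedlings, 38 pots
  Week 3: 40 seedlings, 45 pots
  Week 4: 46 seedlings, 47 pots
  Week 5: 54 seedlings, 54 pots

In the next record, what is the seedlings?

60

Seedlings: alternating steps +6, +8, +6, +8, …; 26, 32, 40, 46, 54 → 60.
Pots: alternating steps +2, +7, +2, +7, …; 36, 38, 45, 47, 54 → 56.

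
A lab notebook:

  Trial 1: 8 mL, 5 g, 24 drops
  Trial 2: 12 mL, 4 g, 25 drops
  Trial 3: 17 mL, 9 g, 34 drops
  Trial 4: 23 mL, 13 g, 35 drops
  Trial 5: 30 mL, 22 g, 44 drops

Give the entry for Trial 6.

38 mL, 35 g, 45 drops

For the mL, differences are 4, 5, 6, … (increasing by 1 each time): 8, 12, 17, 23, 30 → 38.
G — each term is the sum of the two before it: 5, 4, 9, 13, 22 → 35.
Drops goes 24, 25, 34, 35, 44 → 45 (alternating steps +1, +9, +1, +9, …).
So the next record is 38 mL, 35 g, 45 drops.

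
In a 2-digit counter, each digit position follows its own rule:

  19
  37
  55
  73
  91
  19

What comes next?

37

First digit: +2 each step, mod 10, so 1, 3, 5, 7, 9, 1 → 3.
Second digit goes 9, 7, 5, 3, 1, 9 → 7 (−2 each step, mod 10).
So the next code is 37.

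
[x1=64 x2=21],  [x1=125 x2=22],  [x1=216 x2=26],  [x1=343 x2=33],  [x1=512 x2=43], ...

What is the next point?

For the x1, perfect cubes: 4³, 5³, 6³, …: 64, 125, 216, 343, 512 → 729.
For the x2, differences are 1, 4, 7, … (increasing by 3 each time): 21, 22, 26, 33, 43 → 56.
Combining the parts gives [x1=729 x2=56].

[x1=729 x2=56]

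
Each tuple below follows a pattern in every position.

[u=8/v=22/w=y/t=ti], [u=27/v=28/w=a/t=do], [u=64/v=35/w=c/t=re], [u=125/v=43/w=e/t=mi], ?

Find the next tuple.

U: 8, 27, 64, 125 → 216 (perfect cubes: 2³, 3³, 4³, …).
For the v, differences are 6, 7, 8, … (increasing by 1 each time): 22, 28, 35, 43 → 52.
W: y, a, c, e → g (letters move forward 2 places in the alphabet, wrapping Z→A).
T — runs through the solfège scale do→ti: ti, do, re, mi → fa.
So the next tuple is [u=216/v=52/w=g/t=fa].

[u=216/v=52/w=g/t=fa]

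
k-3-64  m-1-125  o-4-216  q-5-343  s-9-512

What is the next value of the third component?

Third component: perfect cubes: 4³, 5³, 6³, …; 64, 125, 216, 343, 512 → 729.

729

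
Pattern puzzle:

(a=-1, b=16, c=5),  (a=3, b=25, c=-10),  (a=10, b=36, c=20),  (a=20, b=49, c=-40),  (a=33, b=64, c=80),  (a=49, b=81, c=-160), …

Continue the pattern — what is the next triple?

(a=68, b=100, c=320)

For the a, differences are 4, 7, 10, … (increasing by 3 each time): -1, 3, 10, 20, 33, 49 → 68.
For the b, perfect squares: 4², 5², 6², …: 16, 25, 36, 49, 64, 81 → 100.
C — ×(-2) each step: 5, -10, 20, -40, 80, -160 → 320.
Putting it together: (a=68, b=100, c=320).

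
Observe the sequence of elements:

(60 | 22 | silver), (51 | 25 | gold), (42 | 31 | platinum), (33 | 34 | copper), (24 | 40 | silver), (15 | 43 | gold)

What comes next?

First part: −9 each step; 60, 51, 42, 33, 24, 15 → 6.
Second part — alternating steps +3, +6, +3, +6, …: 22, 25, 31, 34, 40, 43 → 49.
Metal — repeats silver → gold → platinum → copper: silver, gold, platinum, copper, silver, gold → platinum.
So the next element is (6 | 49 | platinum).

(6 | 49 | platinum)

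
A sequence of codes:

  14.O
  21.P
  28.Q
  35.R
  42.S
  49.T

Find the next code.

First component goes 14, 21, 28, 35, 42, 49 → 56 (+7 each step).
Letter — letters move forward 1 place in the alphabet: O, P, Q, R, S, T → U.
Putting it together: 56.U.

56.U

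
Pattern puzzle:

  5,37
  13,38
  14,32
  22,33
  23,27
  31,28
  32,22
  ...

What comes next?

First entry: alternating steps +8, +1, +8, +1, …, so 5, 13, 14, 22, 23, 31, 32 → 40.
Second entry — alternating steps +1, −6, +1, −6, …: 37, 38, 32, 33, 27, 28, 22 → 23.
Putting it together: 40,23.

40,23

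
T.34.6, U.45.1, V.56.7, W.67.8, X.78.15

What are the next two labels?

Letter: letters move forward 1 place in the alphabet, so T, U, V, W, X → Y → Z.
For the second component, +11 each step: 34, 45, 56, 67, 78 → 89 → 100.
Third component: each term is the sum of the two before it; 6, 1, 7, 8, 15 → 23 → 38.
So the next two labels are Y.89.23 and Z.100.38.

Y.89.23 then Z.100.38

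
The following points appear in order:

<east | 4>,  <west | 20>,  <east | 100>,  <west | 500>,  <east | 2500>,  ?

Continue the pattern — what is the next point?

Direction: east, west, east, west, east → west (alternates east ↔ west).
Second part goes 4, 20, 100, 500, 2500 → 12500 (×5 each step).
So the next point is <west | 12500>.

<west | 12500>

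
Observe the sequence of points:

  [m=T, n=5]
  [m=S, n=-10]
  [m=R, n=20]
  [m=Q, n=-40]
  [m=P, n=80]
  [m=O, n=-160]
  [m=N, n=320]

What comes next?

M goes T, S, R, Q, P, O, N → M (letters move back 1 place in the alphabet).
N goes 5, -10, 20, -40, 80, -160, 320 → -640 (×(-2) each step).
Putting it together: [m=M, n=-640].

[m=M, n=-640]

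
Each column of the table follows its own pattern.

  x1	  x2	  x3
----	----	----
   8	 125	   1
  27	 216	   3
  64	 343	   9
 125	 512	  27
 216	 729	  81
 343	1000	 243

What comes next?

Column x1: 8, 27, 64, 125, 216, 343 → 512 (perfect cubes: 2³, 3³, 4³, …).
Column x2: perfect cubes: 5³, 6³, 7³, …; 125, 216, 343, 512, 729, 1000 → 1331.
Column x3: ×3 each step; 1, 3, 9, 27, 81, 243 → 729.
Putting it together: 512  1331  729.

512  1331  729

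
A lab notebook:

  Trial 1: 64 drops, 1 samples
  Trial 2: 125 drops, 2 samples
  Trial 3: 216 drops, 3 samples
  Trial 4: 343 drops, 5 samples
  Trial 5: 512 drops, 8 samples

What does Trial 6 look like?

729 drops, 13 samples

For the drops, perfect cubes: 4³, 5³, 6³, …: 64, 125, 216, 343, 512 → 729.
Samples: 1, 2, 3, 5, 8 → 13 (each term is the sum of the two before it).
Putting it together: 729 drops, 13 samples.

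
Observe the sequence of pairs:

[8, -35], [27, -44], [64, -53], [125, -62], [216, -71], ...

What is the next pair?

[343, -80]

For the first component, perfect cubes: 2³, 3³, 4³, …: 8, 27, 64, 125, 216 → 343.
Second component: -35, -44, -53, -62, -71 → -80 (−9 each step).
So the next pair is [343, -80].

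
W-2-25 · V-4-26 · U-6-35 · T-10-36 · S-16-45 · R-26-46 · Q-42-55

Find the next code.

Letter goes W, V, U, T, S, R, Q → P (letters move back 1 place in the alphabet).
Second component: each term is the sum of the two before it, so 2, 4, 6, 10, 16, 26, 42 → 68.
Third component — alternating steps +1, +9, +1, +9, …: 25, 26, 35, 36, 45, 46, 55 → 56.
Putting it together: P-68-56.

P-68-56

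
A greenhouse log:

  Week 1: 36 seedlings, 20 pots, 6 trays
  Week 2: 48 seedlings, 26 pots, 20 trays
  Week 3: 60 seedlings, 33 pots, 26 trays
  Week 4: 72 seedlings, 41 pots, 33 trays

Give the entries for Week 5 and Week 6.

84 seedlings, 50 pots, 41 trays; 96 seedlings, 60 pots, 50 trays

Seedlings: 36, 48, 60, 72 → 84 → 96 (+12 each step).
For the pots, differences are 6, 7, 8, … (increasing by 1 each time): 20, 26, 33, 41 → 50 → 60.
Trays goes 6, 20, 26, 33 → 41 → 50 (always the previous value of the pots).
Putting the parts together: 84 seedlings, 50 pots, 41 trays and then 96 seedlings, 60 pots, 50 trays.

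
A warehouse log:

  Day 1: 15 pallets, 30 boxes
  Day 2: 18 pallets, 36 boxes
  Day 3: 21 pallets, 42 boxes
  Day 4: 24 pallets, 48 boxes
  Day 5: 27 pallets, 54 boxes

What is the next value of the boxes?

60

Pallets: +3 each step; 15, 18, 21, 24, 27 → 30.
Boxes — always 2 × the pallets: 30, 36, 42, 48, 54 → 60.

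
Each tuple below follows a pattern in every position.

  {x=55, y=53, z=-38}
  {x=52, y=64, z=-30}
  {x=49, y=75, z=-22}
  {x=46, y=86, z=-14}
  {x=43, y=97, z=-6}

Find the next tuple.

X goes 55, 52, 49, 46, 43 → 40 (−3 each step).
Y goes 53, 64, 75, 86, 97 → 108 (+11 each step).
Z: +8 each step; -38, -30, -22, -14, -6 → 2.
Putting it together: {x=40, y=108, z=2}.

{x=40, y=108, z=2}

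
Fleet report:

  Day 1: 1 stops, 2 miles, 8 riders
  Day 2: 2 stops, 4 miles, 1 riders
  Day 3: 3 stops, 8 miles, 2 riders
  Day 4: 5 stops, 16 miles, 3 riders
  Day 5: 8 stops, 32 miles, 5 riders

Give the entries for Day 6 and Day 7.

Stops: each term is the sum of the two before it; 1, 2, 3, 5, 8 → 13 → 21.
Miles goes 2, 4, 8, 16, 32 → 64 → 128 (×2 each step).
For the riders, always the previous value of the stops: 8, 1, 2, 3, 5 → 8 → 13.
Putting the parts together: 13 stops, 64 miles, 8 riders and then 21 stops, 128 miles, 13 riders.

13 stops, 64 miles, 8 riders; 21 stops, 128 miles, 13 riders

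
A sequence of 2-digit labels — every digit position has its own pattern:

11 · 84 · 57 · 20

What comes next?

First digit goes 1, 8, 5, 2 → 9 (−3 each step, mod 10).
Second digit goes 1, 4, 7, 0 → 3 (+3 each step, mod 10).
So the next label is 93.

93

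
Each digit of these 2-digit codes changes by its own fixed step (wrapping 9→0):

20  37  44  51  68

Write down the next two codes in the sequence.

75 then 82

For the first digit, +1 each step, mod 10: 2, 3, 4, 5, 6 → 7 → 8.
Second digit — −3 each step, mod 10: 0, 7, 4, 1, 8 → 5 → 2.
Putting the parts together: 75 and then 82.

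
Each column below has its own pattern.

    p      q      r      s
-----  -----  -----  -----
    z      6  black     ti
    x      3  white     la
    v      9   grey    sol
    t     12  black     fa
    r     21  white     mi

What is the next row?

p  33  grey  re

For the column p, letters move back 2 places in the alphabet: z, x, v, t, r → p.
Column q goes 6, 3, 9, 12, 21 → 33 (each term is the sum of the two before it).
Column r goes black, white, grey, black, white → grey (repeats black → white → grey).
Column s: runs backward through the solfège scale do→ti, so ti, la, sol, fa, mi → re.
So the next row is p  33  grey  re.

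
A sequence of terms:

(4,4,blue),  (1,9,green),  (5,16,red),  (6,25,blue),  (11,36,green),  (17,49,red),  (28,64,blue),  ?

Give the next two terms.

First value: each term is the sum of the two before it; 4, 1, 5, 6, 11, 17, 28 → 45 → 73.
Second value: 4, 9, 16, 25, 36, 49, 64 → 81 → 100 (perfect squares: 2², 3², 4², …).
Colour: repeats blue → green → red, so blue, green, red, blue, green, red, blue → green → red.
So the next two terms are (45,81,green) and (73,100,red).

(45,81,green), (73,100,red)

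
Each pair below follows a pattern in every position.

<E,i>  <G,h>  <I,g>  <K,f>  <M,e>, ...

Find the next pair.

For the first letter, letters move forward 2 places in the alphabet: E, G, I, K, M → O.
Second letter: letters move back 1 place in the alphabet; i, h, g, f, e → d.
So the next pair is <O,d>.

<O,d>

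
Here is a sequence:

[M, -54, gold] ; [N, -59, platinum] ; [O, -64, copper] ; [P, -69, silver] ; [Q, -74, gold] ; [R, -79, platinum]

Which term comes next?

Letter — letters move forward 1 place in the alphabet: M, N, O, P, Q, R → S.
Second slot: −5 each step, so -54, -59, -64, -69, -74, -79 → -84.
Metal: gold, platinum, copper, silver, gold, platinum → copper (repeats gold → platinum → copper → silver).
Combining the parts gives [S, -84, copper].

[S, -84, copper]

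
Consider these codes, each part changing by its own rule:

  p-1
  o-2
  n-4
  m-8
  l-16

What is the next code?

k-32

Letter: letters move back 1 place in the alphabet, so p, o, n, m, l → k.
Second component — ×2 each step: 1, 2, 4, 8, 16 → 32.
So the next code is k-32.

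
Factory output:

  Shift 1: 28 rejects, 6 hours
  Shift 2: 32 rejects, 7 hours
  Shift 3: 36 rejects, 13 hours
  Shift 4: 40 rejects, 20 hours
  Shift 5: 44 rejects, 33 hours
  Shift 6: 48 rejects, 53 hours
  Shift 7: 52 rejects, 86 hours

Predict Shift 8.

Rejects — +4 each step: 28, 32, 36, 40, 44, 48, 52 → 56.
Hours: each term is the sum of the two before it; 6, 7, 13, 20, 33, 53, 86 → 139.
Putting it together: 56 rejects, 139 hours.

56 rejects, 139 hours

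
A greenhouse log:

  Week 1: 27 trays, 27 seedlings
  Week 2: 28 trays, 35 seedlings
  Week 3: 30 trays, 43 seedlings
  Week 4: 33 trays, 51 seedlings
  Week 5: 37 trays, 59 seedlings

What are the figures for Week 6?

Trays — differences are 1, 2, 3, … (increasing by 1 each time): 27, 28, 30, 33, 37 → 42.
Seedlings goes 27, 35, 43, 51, 59 → 67 (+8 each step).
Combining the parts gives 42 trays, 67 seedlings.

42 trays, 67 seedlings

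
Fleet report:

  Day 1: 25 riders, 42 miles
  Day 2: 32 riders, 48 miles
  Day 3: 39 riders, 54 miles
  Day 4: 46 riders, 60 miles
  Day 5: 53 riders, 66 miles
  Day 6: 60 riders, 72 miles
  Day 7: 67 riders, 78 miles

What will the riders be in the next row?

Riders: 25, 32, 39, 46, 53, 60, 67 → 74 (+7 each step).

74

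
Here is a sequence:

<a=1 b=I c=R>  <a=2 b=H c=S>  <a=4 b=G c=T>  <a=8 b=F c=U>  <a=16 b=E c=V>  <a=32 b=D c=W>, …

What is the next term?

A goes 1, 2, 4, 8, 16, 32 → 64 (×2 each step).
B: letters move back 1 place in the alphabet; I, H, G, F, E, D → C.
C: R, S, T, U, V, W → X (letters move forward 1 place in the alphabet).
Putting it together: <a=64 b=C c=X>.

<a=64 b=C c=X>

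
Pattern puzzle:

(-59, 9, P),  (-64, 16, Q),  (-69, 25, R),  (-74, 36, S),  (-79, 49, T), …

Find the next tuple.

(-84, 64, U)

First component: −5 each step, so -59, -64, -69, -74, -79 → -84.
Second component: 9, 16, 25, 36, 49 → 64 (perfect squares: 3², 4², 5², …).
Letter: letters move forward 1 place in the alphabet, so P, Q, R, S, T → U.
So the next tuple is (-84, 64, U).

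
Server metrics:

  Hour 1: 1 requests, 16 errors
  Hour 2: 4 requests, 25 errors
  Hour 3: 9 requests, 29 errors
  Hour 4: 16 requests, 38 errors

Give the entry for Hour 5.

25 requests, 42 errors

Requests — perfect squares: 1², 2², 3², …: 1, 4, 9, 16 → 25.
For the errors, alternating steps +9, +4, +9, +4, …: 16, 25, 29, 38 → 42.
Combining the parts gives 25 requests, 42 errors.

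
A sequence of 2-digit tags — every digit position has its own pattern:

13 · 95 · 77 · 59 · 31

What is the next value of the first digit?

1

First digit: 1, 9, 7, 5, 3 → 1 (−2 each step, mod 10).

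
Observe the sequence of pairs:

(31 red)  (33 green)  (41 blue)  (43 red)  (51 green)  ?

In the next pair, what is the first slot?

53

First slot: 31, 33, 41, 43, 51 → 53 (alternating steps +2, +8, +2, +8, …).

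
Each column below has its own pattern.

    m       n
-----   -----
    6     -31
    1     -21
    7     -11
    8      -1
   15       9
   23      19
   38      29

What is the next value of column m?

61

Column m goes 6, 1, 7, 8, 15, 23, 38 → 61 (each term is the sum of the two before it).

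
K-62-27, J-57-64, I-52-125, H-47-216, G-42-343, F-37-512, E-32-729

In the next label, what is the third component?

Letter goes K, J, I, H, G, F, E → D (letters move back 1 place in the alphabet).
Second component: 62, 57, 52, 47, 42, 37, 32 → 27 (−5 each step).
Third component — perfect cubes: 3³, 4³, 5³, …: 27, 64, 125, 216, 343, 512, 729 → 1000.

1000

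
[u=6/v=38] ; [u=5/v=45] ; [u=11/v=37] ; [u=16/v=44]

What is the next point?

[u=27/v=36]

U: each term is the sum of the two before it, so 6, 5, 11, 16 → 27.
V — alternating steps +7, −8, +7, −8, …: 38, 45, 37, 44 → 36.
So the next point is [u=27/v=36].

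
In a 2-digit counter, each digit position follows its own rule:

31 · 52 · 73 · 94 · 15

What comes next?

First digit: 3, 5, 7, 9, 1 → 3 (+2 each step, mod 10).
Second digit: +1 each step, mod 10, so 1, 2, 3, 4, 5 → 6.
Combining the parts gives 36.

36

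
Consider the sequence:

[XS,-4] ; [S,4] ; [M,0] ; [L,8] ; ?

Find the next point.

Size: XS, S, M, L → XL (runs through clothing sizes XS→XL).
Second slot: alternating steps +8, −4, +8, −4, …, so -4, 4, 0, 8 → 4.
Putting it together: [XL,4].

[XL,4]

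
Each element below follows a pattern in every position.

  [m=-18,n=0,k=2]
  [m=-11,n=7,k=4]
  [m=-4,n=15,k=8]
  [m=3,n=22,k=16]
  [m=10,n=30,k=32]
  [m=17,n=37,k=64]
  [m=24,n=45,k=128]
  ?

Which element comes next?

M goes -18, -11, -4, 3, 10, 17, 24 → 31 (+7 each step).
N: alternating steps +7, +8, +7, +8, …; 0, 7, 15, 22, 30, 37, 45 → 52.
K: 2, 4, 8, 16, 32, 64, 128 → 256 (×2 each step).
So the next element is [m=31,n=52,k=256].

[m=31,n=52,k=256]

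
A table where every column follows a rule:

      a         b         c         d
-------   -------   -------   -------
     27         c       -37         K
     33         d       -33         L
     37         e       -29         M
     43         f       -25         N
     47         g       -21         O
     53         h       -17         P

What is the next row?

For the column a, alternating steps +6, +4, +6, +4, …: 27, 33, 37, 43, 47, 53 → 57.
Column b: letters move forward 1 place in the alphabet, so c, d, e, f, g, h → i.
For the column c, +4 each step: -37, -33, -29, -25, -21, -17 → -13.
Column d: letters move forward 1 place in the alphabet; K, L, M, N, O, P → Q.
So the next row is 57  i  -13  Q.

57  i  -13  Q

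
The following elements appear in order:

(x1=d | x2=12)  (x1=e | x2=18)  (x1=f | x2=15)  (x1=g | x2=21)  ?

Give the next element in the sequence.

(x1=h | x2=18)

For the x1, letters move forward 1 place in the alphabet: d, e, f, g → h.
X2: alternating steps +6, −3, +6, −3, …; 12, 18, 15, 21 → 18.
Putting it together: (x1=h | x2=18).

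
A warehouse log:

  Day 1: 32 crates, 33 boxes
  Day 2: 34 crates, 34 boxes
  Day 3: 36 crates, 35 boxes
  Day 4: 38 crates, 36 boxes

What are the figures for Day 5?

40 crates, 37 boxes

Crates goes 32, 34, 36, 38 → 40 (+2 each step).
For the boxes, +1 each step: 33, 34, 35, 36 → 37.
Putting it together: 40 crates, 37 boxes.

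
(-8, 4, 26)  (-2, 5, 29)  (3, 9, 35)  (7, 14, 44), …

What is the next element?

First entry goes -8, -2, 3, 7 → 10 (differences are 6, 5, 4, … (decreasing by 1 each time)).
For the second entry, each term is the sum of the two before it: 4, 5, 9, 14 → 23.
For the third entry, differences are 3, 6, 9, … (increasing by 3 each time): 26, 29, 35, 44 → 56.
Combining the parts gives (10, 23, 56).

(10, 23, 56)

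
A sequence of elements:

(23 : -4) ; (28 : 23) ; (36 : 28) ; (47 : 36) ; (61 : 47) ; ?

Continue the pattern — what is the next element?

(78 : 61)

First value goes 23, 28, 36, 47, 61 → 78 (differences are 5, 8, 11, … (increasing by 3 each time)).
Second value: always the previous value of the first value, so -4, 23, 28, 36, 47 → 61.
Combining the parts gives (78 : 61).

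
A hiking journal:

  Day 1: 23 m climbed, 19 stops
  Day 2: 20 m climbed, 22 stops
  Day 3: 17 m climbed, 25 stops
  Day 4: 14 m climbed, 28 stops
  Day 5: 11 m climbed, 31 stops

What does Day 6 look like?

8 m climbed, 34 stops

M climbed: −3 each step, so 23, 20, 17, 14, 11 → 8.
For the stops, together with the m climbed always sums to 42: 19, 22, 25, 28, 31 → 34.
Putting it together: 8 m climbed, 34 stops.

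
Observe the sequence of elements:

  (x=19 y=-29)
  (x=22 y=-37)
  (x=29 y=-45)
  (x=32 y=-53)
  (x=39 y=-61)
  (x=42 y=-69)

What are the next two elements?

(x=49 y=-77), (x=52 y=-85)

X goes 19, 22, 29, 32, 39, 42 → 49 → 52 (alternating steps +3, +7, +3, +7, …).
Y goes -29, -37, -45, -53, -61, -69 → -77 → -85 (−8 each step).
So the next two elements are (x=49 y=-77) and (x=52 y=-85).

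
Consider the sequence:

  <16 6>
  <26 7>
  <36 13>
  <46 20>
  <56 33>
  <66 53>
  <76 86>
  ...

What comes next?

<86 139>

For the first part, +10 each step: 16, 26, 36, 46, 56, 66, 76 → 86.
Second part: each term is the sum of the two before it; 6, 7, 13, 20, 33, 53, 86 → 139.
Putting it together: <86 139>.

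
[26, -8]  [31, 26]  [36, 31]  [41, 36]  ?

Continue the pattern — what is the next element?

First component: +5 each step, so 26, 31, 36, 41 → 46.
Second component — always the previous value of the first component: -8, 26, 31, 36 → 41.
So the next element is [46, 41].

[46, 41]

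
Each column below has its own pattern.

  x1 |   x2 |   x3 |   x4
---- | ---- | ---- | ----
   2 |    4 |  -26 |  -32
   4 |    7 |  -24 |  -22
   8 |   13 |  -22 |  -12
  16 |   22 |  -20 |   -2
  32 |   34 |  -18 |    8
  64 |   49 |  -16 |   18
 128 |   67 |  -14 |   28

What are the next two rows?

256  88  -12  38; 512  112  -10  48

Column x1: 2, 4, 8, 16, 32, 64, 128 → 256 → 512 (×2 each step).
For the column x2, differences are 3, 6, 9, … (increasing by 3 each time): 4, 7, 13, 22, 34, 49, 67 → 88 → 112.
Column x3: -26, -24, -22, -20, -18, -16, -14 → -12 → -10 (+2 each step).
Column x4: -32, -22, -12, -2, 8, 18, 28 → 38 → 48 (+10 each step).
Putting the parts together: 256  88  -12  38 and then 512  112  -10  48.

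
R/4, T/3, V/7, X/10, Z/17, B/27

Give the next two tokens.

Letter: letters move forward 2 places in the alphabet, wrapping Z→A; R, T, V, X, Z, B → D → F.
Second component: 4, 3, 7, 10, 17, 27 → 44 → 71 (each term is the sum of the two before it).
Putting the parts together: D/44 and then F/71.

D/44, F/71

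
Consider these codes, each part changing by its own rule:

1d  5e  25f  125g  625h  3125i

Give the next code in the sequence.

15625j

First component: ×5 each step; 1, 5, 25, 125, 625, 3125 → 15625.
Letter: d, e, f, g, h, i → j (letters move forward 1 place in the alphabet).
So the next code is 15625j.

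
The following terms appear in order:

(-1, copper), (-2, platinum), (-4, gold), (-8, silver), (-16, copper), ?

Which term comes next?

(-32, platinum)

First part: -1, -2, -4, -8, -16 → -32 (×2 each step).
For the metal, repeats copper → platinum → gold → silver: copper, platinum, gold, silver, copper → platinum.
Combining the parts gives (-32, platinum).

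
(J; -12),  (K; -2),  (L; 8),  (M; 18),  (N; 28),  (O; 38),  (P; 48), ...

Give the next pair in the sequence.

Letter: letters move forward 1 place in the alphabet; J, K, L, M, N, O, P → Q.
Second entry: +10 each step; -12, -2, 8, 18, 28, 38, 48 → 58.
Combining the parts gives (Q; 58).

(Q; 58)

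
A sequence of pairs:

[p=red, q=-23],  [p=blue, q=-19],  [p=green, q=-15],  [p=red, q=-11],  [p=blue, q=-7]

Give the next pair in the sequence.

[p=green, q=-3]

P: red, blue, green, red, blue → green (repeats red → blue → green).
Q: +4 each step, so -23, -19, -15, -11, -7 → -3.
Combining the parts gives [p=green, q=-3].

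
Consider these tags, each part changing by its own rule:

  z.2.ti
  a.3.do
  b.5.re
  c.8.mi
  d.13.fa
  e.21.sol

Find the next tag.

f.34.la

Letter: z, a, b, c, d, e → f (letters move forward 1 place in the alphabet, wrapping Z→A).
Second component: each term is the sum of the two before it; 2, 3, 5, 8, 13, 21 → 34.
Note — runs through the solfège scale do→ti: ti, do, re, mi, fa, sol → la.
Putting it together: f.34.la.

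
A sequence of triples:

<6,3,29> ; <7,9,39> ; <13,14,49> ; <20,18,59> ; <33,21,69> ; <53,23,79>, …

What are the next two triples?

<86,24,89>, <139,24,99>

First component: each term is the sum of the two before it, so 6, 7, 13, 20, 33, 53 → 86 → 139.
Second component: differences are 6, 5, 4, … (decreasing by 1 each time), so 3, 9, 14, 18, 21, 23 → 24 → 24.
Third component — +10 each step: 29, 39, 49, 59, 69, 79 → 89 → 99.
So the next two triples are <86,24,89> and <139,24,99>.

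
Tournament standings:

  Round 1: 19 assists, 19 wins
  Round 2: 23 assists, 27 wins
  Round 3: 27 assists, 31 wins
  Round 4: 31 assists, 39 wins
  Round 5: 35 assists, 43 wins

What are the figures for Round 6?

39 assists, 51 wins

Assists: +4 each step; 19, 23, 27, 31, 35 → 39.
For the wins, alternating steps +8, +4, +8, +4, …: 19, 27, 31, 39, 43 → 51.
Putting it together: 39 assists, 51 wins.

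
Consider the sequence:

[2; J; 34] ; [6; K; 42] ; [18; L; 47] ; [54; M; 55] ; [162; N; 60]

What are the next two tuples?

[486; O; 68], [1458; P; 73]

First component: ×3 each step; 2, 6, 18, 54, 162 → 486 → 1458.
Letter: J, K, L, M, N → O → P (letters move forward 1 place in the alphabet).
For the third component, alternating steps +8, +5, +8, +5, …: 34, 42, 47, 55, 60 → 68 → 73.
So the next two tuples are [486; O; 68] and [1458; P; 73].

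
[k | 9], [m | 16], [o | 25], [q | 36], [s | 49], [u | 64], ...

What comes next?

Letter: letters move forward 2 places in the alphabet, so k, m, o, q, s, u → w.
Second entry goes 9, 16, 25, 36, 49, 64 → 81 (perfect squares: 3², 4², 5², …).
Combining the parts gives [w | 81].

[w | 81]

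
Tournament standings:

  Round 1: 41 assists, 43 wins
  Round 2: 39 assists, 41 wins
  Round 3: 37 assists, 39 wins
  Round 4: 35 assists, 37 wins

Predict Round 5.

33 assists, 35 wins

Assists goes 41, 39, 37, 35 → 33 (−2 each step).
Wins: 43, 41, 39, 37 → 35 (always 2 more than the assists).
So the next record is 33 assists, 35 wins.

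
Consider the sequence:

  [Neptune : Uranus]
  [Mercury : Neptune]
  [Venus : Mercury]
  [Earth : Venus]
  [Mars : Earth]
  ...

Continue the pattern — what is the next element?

First planet: runs through the planets Mercury→Neptune, so Neptune, Mercury, Venus, Earth, Mars → Jupiter.
Second planet: runs through the planets Mercury→Neptune, so Uranus, Neptune, Mercury, Venus, Earth → Mars.
So the next element is [Jupiter : Mars].

[Jupiter : Mars]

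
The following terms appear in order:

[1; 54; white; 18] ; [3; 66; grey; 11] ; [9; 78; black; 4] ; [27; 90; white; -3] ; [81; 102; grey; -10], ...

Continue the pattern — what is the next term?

[243; 114; black; -17]

First component: ×3 each step, so 1, 3, 9, 27, 81 → 243.
Second component — +12 each step: 54, 66, 78, 90, 102 → 114.
For the shade, repeats white → grey → black: white, grey, black, white, grey → black.
Fourth component: −7 each step; 18, 11, 4, -3, -10 → -17.
So the next term is [243; 114; black; -17].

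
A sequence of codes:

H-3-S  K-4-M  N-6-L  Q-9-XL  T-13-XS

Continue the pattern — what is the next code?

W-18-S

Letter goes H, K, N, Q, T → W (letters move forward 3 places in the alphabet).
For the second component, differences are 1, 2, 3, … (increasing by 1 each time): 3, 4, 6, 9, 13 → 18.
For the size, runs through clothing sizes XS→XL: S, M, L, XL, XS → S.
Combining the parts gives W-18-S.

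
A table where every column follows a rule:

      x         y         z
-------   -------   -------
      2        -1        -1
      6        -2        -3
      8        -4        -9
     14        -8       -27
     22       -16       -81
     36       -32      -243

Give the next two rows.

58  -64  -729; 94  -128  -2187

For the column x, each term is the sum of the two before it: 2, 6, 8, 14, 22, 36 → 58 → 94.
Column y: ×2 each step; -1, -2, -4, -8, -16, -32 → -64 → -128.
Column z goes -1, -3, -9, -27, -81, -243 → -729 → -2187 (×3 each step).
So the next two rows are 58  -64  -729 and 94  -128  -2187.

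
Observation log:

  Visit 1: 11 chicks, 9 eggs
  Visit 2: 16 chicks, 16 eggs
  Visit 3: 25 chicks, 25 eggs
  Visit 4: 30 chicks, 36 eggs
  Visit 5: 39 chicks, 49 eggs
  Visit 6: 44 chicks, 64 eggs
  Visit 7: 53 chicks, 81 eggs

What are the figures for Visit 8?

Chicks: 11, 16, 25, 30, 39, 44, 53 → 58 (alternating steps +5, +9, +5, +9, …).
Eggs: perfect squares: 3², 4², 5², …, so 9, 16, 25, 36, 49, 64, 81 → 100.
Putting it together: 58 chicks, 100 eggs.

58 chicks, 100 eggs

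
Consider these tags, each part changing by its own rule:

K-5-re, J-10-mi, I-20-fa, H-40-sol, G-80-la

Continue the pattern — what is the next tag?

Letter: K, J, I, H, G → F (letters move back 1 place in the alphabet).
Second component goes 5, 10, 20, 40, 80 → 160 (×2 each step).
Note: re, mi, fa, sol, la → ti (runs through the solfège scale do→ti).
So the next tag is F-160-ti.

F-160-ti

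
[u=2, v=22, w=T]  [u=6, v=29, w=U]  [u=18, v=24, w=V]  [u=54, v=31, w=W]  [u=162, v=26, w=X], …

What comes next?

[u=486, v=33, w=Y]

U: 2, 6, 18, 54, 162 → 486 (×3 each step).
V: 22, 29, 24, 31, 26 → 33 (alternating steps +7, −5, +7, −5, …).
W: letters move forward 1 place in the alphabet, so T, U, V, W, X → Y.
Putting it together: [u=486, v=33, w=Y].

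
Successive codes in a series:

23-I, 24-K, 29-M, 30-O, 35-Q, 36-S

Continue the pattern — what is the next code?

First component: alternating steps +1, +5, +1, +5, …, so 23, 24, 29, 30, 35, 36 → 41.
Letter: I, K, M, O, Q, S → U (letters move forward 2 places in the alphabet).
So the next code is 41-U.

41-U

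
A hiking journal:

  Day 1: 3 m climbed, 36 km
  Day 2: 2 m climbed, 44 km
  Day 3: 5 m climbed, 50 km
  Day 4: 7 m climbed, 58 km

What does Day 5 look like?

M climbed: 3, 2, 5, 7 → 12 (each term is the sum of the two before it).
Km: alternating steps +8, +6, +8, +6, …; 36, 44, 50, 58 → 64.
So the next line is 12 m climbed, 64 km.

12 m climbed, 64 km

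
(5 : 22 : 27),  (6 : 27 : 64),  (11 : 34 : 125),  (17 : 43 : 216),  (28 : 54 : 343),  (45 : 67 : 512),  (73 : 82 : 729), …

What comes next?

(118 : 99 : 1000)

First entry goes 5, 6, 11, 17, 28, 45, 73 → 118 (each term is the sum of the two before it).
Second entry — differences are 5, 7, 9, … (increasing by 2 each time): 22, 27, 34, 43, 54, 67, 82 → 99.
Third entry: 27, 64, 125, 216, 343, 512, 729 → 1000 (perfect cubes: 3³, 4³, 5³, …).
Combining the parts gives (118 : 99 : 1000).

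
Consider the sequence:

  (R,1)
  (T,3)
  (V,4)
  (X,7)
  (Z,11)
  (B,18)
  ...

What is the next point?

Letter: R, T, V, X, Z, B → D (letters move forward 2 places in the alphabet, wrapping Z→A).
Second value goes 1, 3, 4, 7, 11, 18 → 29 (each term is the sum of the two before it).
Combining the parts gives (D,29).

(D,29)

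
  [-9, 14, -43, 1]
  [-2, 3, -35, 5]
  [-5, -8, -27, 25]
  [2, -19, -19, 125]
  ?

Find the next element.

First slot — alternating steps +7, −3, +7, −3, …: -9, -2, -5, 2 → -1.
Second slot — −11 each step: 14, 3, -8, -19 → -30.
Third slot: -43, -35, -27, -19 → -11 (+8 each step).
For the fourth slot, ×5 each step: 1, 5, 25, 125 → 625.
Combining the parts gives [-1, -30, -11, 625].

[-1, -30, -11, 625]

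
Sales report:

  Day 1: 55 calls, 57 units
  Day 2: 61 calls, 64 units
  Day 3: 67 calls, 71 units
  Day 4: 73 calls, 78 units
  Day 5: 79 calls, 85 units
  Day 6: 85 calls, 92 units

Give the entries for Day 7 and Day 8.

91 calls, 99 units; 97 calls, 106 units

Calls: 55, 61, 67, 73, 79, 85 → 91 → 97 (+6 each step).
Units — +7 each step: 57, 64, 71, 78, 85, 92 → 99 → 106.
So the next two records are 91 calls, 99 units and 97 calls, 106 units.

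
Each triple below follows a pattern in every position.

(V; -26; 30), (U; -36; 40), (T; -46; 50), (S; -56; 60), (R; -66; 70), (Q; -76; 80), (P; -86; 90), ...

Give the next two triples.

(O; -96; 100), (N; -106; 110)

Letter goes V, U, T, S, R, Q, P → O → N (letters move back 1 place in the alphabet).
Second entry — −10 each step: -26, -36, -46, -56, -66, -76, -86 → -96 → -106.
Third entry: together with the second entry always sums to 4, so 30, 40, 50, 60, 70, 80, 90 → 100 → 110.
Putting the parts together: (O; -96; 100) and then (N; -106; 110).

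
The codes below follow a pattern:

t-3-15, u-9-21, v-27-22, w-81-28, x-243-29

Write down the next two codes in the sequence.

y-729-35, z-2187-36

Letter: letters move forward 1 place in the alphabet, so t, u, v, w, x → y → z.
Second component — ×3 each step: 3, 9, 27, 81, 243 → 729 → 2187.
Third component goes 15, 21, 22, 28, 29 → 35 → 36 (alternating steps +6, +1, +6, +1, …).
So the next two codes are y-729-35 and z-2187-36.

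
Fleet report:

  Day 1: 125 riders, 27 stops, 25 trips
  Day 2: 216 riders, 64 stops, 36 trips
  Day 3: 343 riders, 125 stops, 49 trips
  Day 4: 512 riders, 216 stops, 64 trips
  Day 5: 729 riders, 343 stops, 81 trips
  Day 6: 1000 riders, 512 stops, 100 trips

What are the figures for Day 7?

Riders: 125, 216, 343, 512, 729, 1000 → 1331 (perfect cubes: 5³, 6³, 7³, …).
Stops goes 27, 64, 125, 216, 343, 512 → 729 (perfect cubes: 3³, 4³, 5³, …).
Trips — perfect squares: 5², 6², 7², …: 25, 36, 49, 64, 81, 100 → 121.
Putting it together: 1331 riders, 729 stops, 121 trips.

1331 riders, 729 stops, 121 trips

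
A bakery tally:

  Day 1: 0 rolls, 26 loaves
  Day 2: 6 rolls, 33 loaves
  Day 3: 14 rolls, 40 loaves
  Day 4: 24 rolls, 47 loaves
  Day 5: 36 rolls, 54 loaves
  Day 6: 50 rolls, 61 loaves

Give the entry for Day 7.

Rolls — differences are 6, 8, 10, … (increasing by 2 each time): 0, 6, 14, 24, 36, 50 → 66.
For the loaves, +7 each step: 26, 33, 40, 47, 54, 61 → 68.
Combining the parts gives 66 rolls, 68 loaves.

66 rolls, 68 loaves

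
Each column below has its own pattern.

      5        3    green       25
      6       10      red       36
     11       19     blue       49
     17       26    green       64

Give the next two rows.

28  35  red  81; 45  42  blue  100

First component: each term is the sum of the two before it; 5, 6, 11, 17 → 28 → 45.
Second component: alternating steps +7, +9, +7, +9, …, so 3, 10, 19, 26 → 35 → 42.
Colour: green, red, blue, green → red → blue (repeats green → red → blue).
Fourth component: 25, 36, 49, 64 → 81 → 100 (perfect squares: 5², 6², 7², …).
So the next two rows are 28  35  red  81 and 45  42  blue  100.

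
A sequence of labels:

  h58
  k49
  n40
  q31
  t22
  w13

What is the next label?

Letter: h, k, n, q, t, w → z (letters move forward 3 places in the alphabet).
Second component goes 58, 49, 40, 31, 22, 13 → 4 (−9 each step).
So the next label is z4.

z4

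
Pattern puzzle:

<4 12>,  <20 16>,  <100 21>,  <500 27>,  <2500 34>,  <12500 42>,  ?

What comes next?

First part: 4, 20, 100, 500, 2500, 12500 → 62500 (×5 each step).
Second part: 12, 16, 21, 27, 34, 42 → 51 (differences are 4, 5, 6, … (increasing by 1 each time)).
So the next point is <62500 51>.

<62500 51>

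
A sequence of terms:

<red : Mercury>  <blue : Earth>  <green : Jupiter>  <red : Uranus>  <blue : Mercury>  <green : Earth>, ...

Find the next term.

<red : Jupiter>

Colour: red, blue, green, red, blue, green → red (repeats red → blue → green).
Planet — repeats Mercury → Earth → Jupiter → Uranus: Mercury, Earth, Jupiter, Uranus, Mercury, Earth → Jupiter.
Putting it together: <red : Jupiter>.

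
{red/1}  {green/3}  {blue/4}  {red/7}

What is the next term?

Colour goes red, green, blue, red → green (repeats red → green → blue).
Second slot: each term is the sum of the two before it; 1, 3, 4, 7 → 11.
Combining the parts gives {green/11}.

{green/11}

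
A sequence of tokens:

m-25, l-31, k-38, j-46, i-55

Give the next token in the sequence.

Letter: letters move back 1 place in the alphabet; m, l, k, j, i → h.
Second component — differences are 6, 7, 8, … (increasing by 1 each time): 25, 31, 38, 46, 55 → 65.
Putting it together: h-65.

h-65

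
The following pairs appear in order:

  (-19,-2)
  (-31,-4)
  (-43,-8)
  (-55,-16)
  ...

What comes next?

First coordinate — −12 each step: -19, -31, -43, -55 → -67.
Second coordinate goes -2, -4, -8, -16 → -32 (×2 each step).
So the next pair is (-67,-32).

(-67,-32)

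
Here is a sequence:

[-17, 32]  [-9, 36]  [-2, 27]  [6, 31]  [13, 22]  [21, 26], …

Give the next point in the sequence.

First coordinate — alternating steps +8, +7, +8, +7, …: -17, -9, -2, 6, 13, 21 → 28.
Second coordinate: 32, 36, 27, 31, 22, 26 → 17 (alternating steps +4, −9, +4, −9, …).
Putting it together: [28, 17].

[28, 17]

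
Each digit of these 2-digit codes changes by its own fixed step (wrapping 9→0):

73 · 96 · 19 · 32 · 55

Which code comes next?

First digit: +2 each step, mod 10; 7, 9, 1, 3, 5 → 7.
Second digit goes 3, 6, 9, 2, 5 → 8 (+3 each step, mod 10).
So the next code is 78.

78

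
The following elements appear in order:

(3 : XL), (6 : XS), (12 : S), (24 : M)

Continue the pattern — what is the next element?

(48 : L)

First entry — ×2 each step: 3, 6, 12, 24 → 48.
For the size, runs through clothing sizes XS→XL: XL, XS, S, M → L.
Combining the parts gives (48 : L).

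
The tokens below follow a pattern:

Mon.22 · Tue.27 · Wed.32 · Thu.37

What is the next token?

Fri.42

Day goes Mon, Tue, Wed, Thu → Fri (runs through the weekdays Mon→Sun).
Second component goes 22, 27, 32, 37 → 42 (+5 each step).
Combining the parts gives Fri.42.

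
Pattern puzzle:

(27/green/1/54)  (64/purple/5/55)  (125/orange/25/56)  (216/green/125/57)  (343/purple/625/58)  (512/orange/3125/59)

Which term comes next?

(729/green/15625/60)

For the first slot, perfect cubes: 3³, 4³, 5³, …: 27, 64, 125, 216, 343, 512 → 729.
Colour goes green, purple, orange, green, purple, orange → green (repeats green → purple → orange).
Third slot: ×5 each step, so 1, 5, 25, 125, 625, 3125 → 15625.
Fourth slot: 54, 55, 56, 57, 58, 59 → 60 (+1 each step).
So the next term is (729/green/15625/60).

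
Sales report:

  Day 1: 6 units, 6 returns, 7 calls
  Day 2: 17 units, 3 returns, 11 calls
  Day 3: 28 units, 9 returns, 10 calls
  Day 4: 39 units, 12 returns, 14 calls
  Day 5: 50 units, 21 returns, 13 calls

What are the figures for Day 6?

61 units, 33 returns, 17 calls

Units: 6, 17, 28, 39, 50 → 61 (+11 each step).
For the returns, each term is the sum of the two before it: 6, 3, 9, 12, 21 → 33.
For the calls, alternating steps +4, −1, +4, −1, …: 7, 11, 10, 14, 13 → 17.
Combining the parts gives 61 units, 33 returns, 17 calls.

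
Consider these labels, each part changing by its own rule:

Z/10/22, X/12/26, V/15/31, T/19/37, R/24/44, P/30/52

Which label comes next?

N/37/61

For the letter, letters move back 2 places in the alphabet: Z, X, V, T, R, P → N.
Second component: differences are 2, 3, 4, … (increasing by 1 each time), so 10, 12, 15, 19, 24, 30 → 37.
Third component: differences are 4, 5, 6, … (increasing by 1 each time); 22, 26, 31, 37, 44, 52 → 61.
So the next label is N/37/61.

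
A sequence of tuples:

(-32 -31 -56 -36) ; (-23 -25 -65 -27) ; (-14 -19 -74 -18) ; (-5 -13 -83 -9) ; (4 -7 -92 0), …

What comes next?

(13 -1 -101 9)

First coordinate: -32, -23, -14, -5, 4 → 13 (+9 each step).
For the second coordinate, +6 each step: -31, -25, -19, -13, -7 → -1.
Third coordinate: -56, -65, -74, -83, -92 → -101 (−9 each step).
Fourth coordinate: -36, -27, -18, -9, 0 → 9 (always 4 less than the first coordinate).
Putting it together: (13 -1 -101 9).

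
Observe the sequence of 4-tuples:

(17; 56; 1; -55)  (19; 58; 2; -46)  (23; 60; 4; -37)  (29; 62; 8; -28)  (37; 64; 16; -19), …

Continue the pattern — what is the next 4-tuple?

First slot — differences are 2, 4, 6, … (increasing by 2 each time): 17, 19, 23, 29, 37 → 47.
Second slot: +2 each step, so 56, 58, 60, 62, 64 → 66.
Third slot goes 1, 2, 4, 8, 16 → 32 (×2 each step).
Fourth slot: +9 each step, so -55, -46, -37, -28, -19 → -10.
Combining the parts gives (47; 66; 32; -10).

(47; 66; 32; -10)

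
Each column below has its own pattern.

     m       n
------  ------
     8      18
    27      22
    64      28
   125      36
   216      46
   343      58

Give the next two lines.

Column m — perfect cubes: 2³, 3³, 4³, …: 8, 27, 64, 125, 216, 343 → 512 → 729.
Column n: 18, 22, 28, 36, 46, 58 → 72 → 88 (differences are 4, 6, 8, … (increasing by 2 each time)).
Putting the parts together: 512  72 and then 729  88.

512  72; 729  88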